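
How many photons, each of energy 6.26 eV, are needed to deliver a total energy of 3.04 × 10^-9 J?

3.03 × 10^9 photons

Per-photon energy: E = 1.003 × 10^-18 J (from energy = 6.26 eV).
N = E_total / E_photon = 3.04 × 10^-9 J / 1.003 × 10^-18 J = 3.03 × 10^9.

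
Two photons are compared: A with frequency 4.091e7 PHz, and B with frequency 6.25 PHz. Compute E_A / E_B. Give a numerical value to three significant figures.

E_A = 2.711e-11 J (from frequency = 4.091e7 PHz, via E = hf).
E_B = 4.141e-18 J (from frequency = 6.25 PHz, via E = hf).
Ratio = 2.711e-11 / 4.141e-18 = 6.55e6.

6.55e6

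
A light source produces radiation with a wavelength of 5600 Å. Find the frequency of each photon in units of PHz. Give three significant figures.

0.535 PHz

(c = 2.99792458e8 m/s.)
In SI units: λ = 5600 Å = 5.6e-7 m.
Apply f = c/λ: f = 5.353e14 Hz.
Converting to PHz: f = 0.5353 PHz ≈ 0.535 PHz.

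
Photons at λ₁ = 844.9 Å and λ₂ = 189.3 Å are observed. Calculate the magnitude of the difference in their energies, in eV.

50.8 eV

Using E = hc/λ: E₁ = 2.3511e-18 J, E₂ = 1.0494e-17 J.
|ΔE| = |2.3511e-18 − 1.0494e-17| = 8.14e-18 J = 50.8 eV.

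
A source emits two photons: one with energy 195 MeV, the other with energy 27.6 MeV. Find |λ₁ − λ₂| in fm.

Using λ = hc/E: λ₁ = 6.358 × 10^-15 m, λ₂ = 4.492 × 10^-14 m.
|Δλ| = |6.358 × 10^-15 − 4.492 × 10^-14| = 3.86 × 10^-14 m = 38.6 fm.

38.6 fm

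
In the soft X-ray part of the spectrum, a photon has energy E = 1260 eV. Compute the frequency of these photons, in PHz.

305 PHz

Take h = 6.62607015 × 10^-34 J·s, 1 eV = 1.602176634 × 10^-19 J.
In SI units: E = 1260 eV = 2.0187 × 10^-16 J.
For a photon f = E/h, so f = 3.047 × 10^17 Hz.
Converting to PHz: f = 304.7 PHz ≈ 305 PHz.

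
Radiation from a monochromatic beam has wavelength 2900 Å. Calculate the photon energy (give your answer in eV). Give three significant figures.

4.28 eV

(h = 6.62607015e-34 J·s, c = 2.99792458e8 m/s, 1 eV = 1.602176634e-19 J.)
In SI units: λ = 2900 Å = 2.9e-7 m.
Since E = hc/λ for a photon, E = 6.850e-19 J.
Converting to eV: E = 4.275 eV ≈ 4.28 eV.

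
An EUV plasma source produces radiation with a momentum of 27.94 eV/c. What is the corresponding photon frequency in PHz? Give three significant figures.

6.76 PHz

Use h = 6.62607015e-34 J·s, c = 2.99792458e8 m/s, 1 eV = 1.602176634e-19 J.
First convert: p = 27.94 eV/c = 1.4932e-26 kg·m/s.
Apply f = pc/h: f = 6.756e15 Hz.
Converting to PHz: f = 6.756 PHz ≈ 6.76 PHz.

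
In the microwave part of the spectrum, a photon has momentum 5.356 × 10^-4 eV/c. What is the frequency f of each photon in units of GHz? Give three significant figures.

In SI units: p = 5.356 × 10^-4 eV/c = 2.8624 × 10^-31 kg·m/s.
Apply f = pc/h: f = 1.295 × 10^11 Hz.
Converting to GHz: f = 129.5 GHz ≈ 130 GHz.

130 GHz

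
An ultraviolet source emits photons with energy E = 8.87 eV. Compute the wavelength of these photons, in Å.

Take h = 6.62607015 × 10^-34 J·s, c = 2.99792458 × 10^8 m/s, 1 eV = 1.602176634 × 10^-19 J.
In SI units: E = 8.87 eV = 1.4211 × 10^-18 J.
Apply λ = hc/E: λ = 1.398 × 10^-7 m.
Converting to Å: λ = 1398 Å ≈ 1400 Å.

1400 Å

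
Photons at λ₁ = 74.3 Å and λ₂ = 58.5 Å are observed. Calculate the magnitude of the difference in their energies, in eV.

Using E = hc/λ: E₁ = 2.674·10^-17 J, E₂ = 3.396·10^-17 J.
|ΔE| = |2.674·10^-17 − 3.396·10^-17| = 7.22·10^-18 J = 45.1 eV.

45.1 eV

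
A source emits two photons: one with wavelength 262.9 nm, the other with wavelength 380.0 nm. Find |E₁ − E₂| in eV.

1.45 eV

Using E = hc/λ: E₁ = 7.5559·10^-19 J, E₂ = 5.2275·10^-19 J.
|ΔE| = |7.5559·10^-19 − 5.2275·10^-19| = 2.33·10^-19 J = 1.45 eV.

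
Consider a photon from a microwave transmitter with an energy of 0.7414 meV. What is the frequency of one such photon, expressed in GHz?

179 GHz

Convert to SI: E = 0.7414 meV = 1.1879 × 10^-22 J.
Since f = E/h for a photon, f = 1.793 × 10^11 Hz.
Converting to GHz: f = 179.3 GHz ≈ 179 GHz.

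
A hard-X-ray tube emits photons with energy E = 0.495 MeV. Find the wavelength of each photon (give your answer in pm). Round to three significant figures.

First convert: E = 0.495 MeV = 7.9308e-14 J.
Apply λ = hc/E: λ = 2.505e-12 m.
Converting to pm: λ = 2.505 pm ≈ 2.50 pm.

2.50 pm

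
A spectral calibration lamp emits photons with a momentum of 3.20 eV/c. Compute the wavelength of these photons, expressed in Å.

3870 Å

First convert: p = 3.20 eV/c = 1.7102 × 10^-27 kg·m/s.
Apply λ = h/p: λ = 3.875 × 10^-7 m.
Converting to Å: λ = 3875 Å ≈ 3870 Å.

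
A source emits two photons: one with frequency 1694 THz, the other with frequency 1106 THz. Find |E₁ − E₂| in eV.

Using E = hf: E₁ = 1.1225e-18 J, E₂ = 7.3284e-19 J.
|ΔE| = |1.1225e-18 − 7.3284e-19| = 3.90e-19 J = 2.43 eV.

2.43 eV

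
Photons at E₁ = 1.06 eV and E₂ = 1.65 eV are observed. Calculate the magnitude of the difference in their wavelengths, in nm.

418 nm

Using λ = hc/E: λ₁ = 1.170·10^-6 m, λ₂ = 7.514·10^-7 m.
|Δλ| = |1.170·10^-6 − 7.514·10^-7| = 4.18·10^-7 m = 418 nm.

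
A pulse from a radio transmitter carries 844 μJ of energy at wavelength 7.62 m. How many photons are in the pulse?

Per-photon energy: E = 2.607e-26 J (from wavelength = 7.62 m).
N = E_total / E_photon = 8.44e-4 J / 2.607e-26 J = 3.24e22.

3.24e22 photons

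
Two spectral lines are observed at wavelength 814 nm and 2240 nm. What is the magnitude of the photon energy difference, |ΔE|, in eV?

0.970 eV

Using E = hc/λ: E₁ = 2.440 × 10^-19 J, E₂ = 8.868 × 10^-20 J.
|ΔE| = |2.440 × 10^-19 − 8.868 × 10^-20| = 1.55 × 10^-19 J = 0.970 eV.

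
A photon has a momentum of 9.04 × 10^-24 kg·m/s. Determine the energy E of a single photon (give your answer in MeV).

Apply E = pc: E = 2.710 × 10^-15 J.
Converting to MeV: E = 0.01692 MeV ≈ 0.0169 MeV.

0.0169 MeV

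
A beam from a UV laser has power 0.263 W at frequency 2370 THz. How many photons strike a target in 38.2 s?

Total energy: E_total = P·t = 0.263 × 38.2 = 10.05 J.
Per-photon energy: E = 1.570 × 10^-18 J.
N = E_total / E_photon = 6.40 × 10^18.

6.40 × 10^18 photons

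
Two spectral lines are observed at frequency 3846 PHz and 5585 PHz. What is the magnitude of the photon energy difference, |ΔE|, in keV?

7.19 keV

Using E = hf: E₁ = 2.5484 × 10^-15 J, E₂ = 3.7007 × 10^-15 J.
|ΔE| = |2.5484 × 10^-15 − 3.7007 × 10^-15| = 1.15 × 10^-15 J = 7.19 keV.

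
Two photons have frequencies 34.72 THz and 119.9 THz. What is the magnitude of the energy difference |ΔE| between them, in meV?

Using E = hf: E₁ = 2.3006 × 10^-20 J, E₂ = 7.9447 × 10^-20 J.
|ΔE| = |2.3006 × 10^-20 − 7.9447 × 10^-20| = 5.64 × 10^-20 J = 352 meV.

352 meV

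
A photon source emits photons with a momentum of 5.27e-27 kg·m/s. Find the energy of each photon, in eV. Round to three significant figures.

9.86 eV

(c = 2.99792458e8 m/s, 1 eV = 1.602176634e-19 J.)
Apply E = pc: E = 1.580e-18 J.
Converting to eV: E = 9.861 eV ≈ 9.86 eV.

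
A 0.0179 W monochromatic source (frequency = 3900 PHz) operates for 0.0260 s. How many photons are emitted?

Total energy: E_total = P·t = 0.0179 × 0.0260 = 4.654e-4 J.
Per-photon energy: E = 2.584e-15 J.
N = E_total / E_photon = 1.80e11.

1.80e11 photons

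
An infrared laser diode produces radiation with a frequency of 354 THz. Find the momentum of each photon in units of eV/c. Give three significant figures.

1.46 eV/c

Take h = 6.62607015 × 10^-34 J·s, c = 2.99792458 × 10^8 m/s, 1 eV = 1.602176634 × 10^-19 J.
In SI units: f = 354 THz = 3.54 × 10^14 Hz.
The photon relation is p = hf/c, giving p = 7.824 × 10^-28 kg·m/s.
Converting to eV/c: p = 1.464 eV/c ≈ 1.46 eV/c.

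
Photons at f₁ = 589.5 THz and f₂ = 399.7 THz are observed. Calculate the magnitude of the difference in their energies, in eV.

Using E = hf: E₁ = 3.9061 × 10^-19 J, E₂ = 2.6484 × 10^-19 J.
|ΔE| = |3.9061 × 10^-19 − 2.6484 × 10^-19| = 1.26 × 10^-19 J = 0.785 eV.

0.785 eV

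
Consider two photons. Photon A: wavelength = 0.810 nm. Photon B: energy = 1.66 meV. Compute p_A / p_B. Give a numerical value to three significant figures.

p_A = 8.180 × 10^-25 kg·m/s (from wavelength = 0.810 nm, via p = h/λ).
p_B = 8.872 × 10^-31 kg·m/s (from energy = 1.66 meV, via p = E/c).
Ratio = 8.180 × 10^-25 / 8.872 × 10^-31 = 9.22 × 10^5.

9.22 × 10^5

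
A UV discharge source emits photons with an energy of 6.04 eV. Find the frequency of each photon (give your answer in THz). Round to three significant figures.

First convert: E = 6.04 eV = 9.6771 × 10^-19 J.
The photon relation is f = E/h, giving f = 1.460 × 10^15 Hz.
Converting to THz: f = 1460 THz ≈ 1460 THz.

1460 THz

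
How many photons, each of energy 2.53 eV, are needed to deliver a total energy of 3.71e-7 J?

Per-photon energy: E = 4.054e-19 J (from energy = 2.53 eV).
N = E_total / E_photon = 3.71e-7 J / 4.054e-19 J = 9.15e11.

9.15e11 photons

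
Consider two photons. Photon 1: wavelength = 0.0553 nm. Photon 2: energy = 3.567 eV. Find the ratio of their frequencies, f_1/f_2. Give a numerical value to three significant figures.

f_1 = 5.421 × 10^18 Hz (from wavelength = 0.0553 nm, via f = c/λ).
f_2 = 8.625 × 10^14 Hz (from energy = 3.567 eV, via f = E/h).
Ratio = 5.421 × 10^18 / 8.625 × 10^14 = 6290.

6290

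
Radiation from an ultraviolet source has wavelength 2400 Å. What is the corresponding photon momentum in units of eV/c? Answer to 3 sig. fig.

5.17 eV/c

(h = 6.62607015 × 10^-34 J·s, c = 2.99792458 × 10^8 m/s, 1 eV = 1.602176634 × 10^-19 J.)
In SI units: λ = 2400 Å = 2.4 × 10^-7 m.
For a photon p = h/λ, so p = 2.761 × 10^-27 kg·m/s.
Converting to eV/c: p = 5.166 eV/c ≈ 5.17 eV/c.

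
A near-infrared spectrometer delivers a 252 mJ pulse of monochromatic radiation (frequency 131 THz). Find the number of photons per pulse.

Per-photon energy: E = 8.680 × 10^-20 J (from frequency = 131 THz).
N = E_total / E_photon = 0.252 J / 8.680 × 10^-20 J = 2.90 × 10^18.

2.90 × 10^18 photons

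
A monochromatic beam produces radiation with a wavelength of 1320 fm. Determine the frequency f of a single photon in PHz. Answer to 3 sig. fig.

(c = 2.99792458·10^8 m/s.)
Convert to SI: λ = 1320 fm = 1.32·10^-12 m.
For a photon f = c/λ, so f = 2.271·10^20 Hz.
Converting to PHz: f = 227100 PHz ≈ 2.27·10^5 PHz.

2.27·10^5 PHz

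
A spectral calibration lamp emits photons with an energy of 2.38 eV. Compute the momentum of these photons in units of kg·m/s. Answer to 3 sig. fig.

1.27e-27 kg·m/s

First convert: E = 2.38 eV = 3.8132e-19 J.
Since p = E/c for a photon, p = 1.272e-27 kg·m/s.
So p ≈ 1.27e-27 kg·m/s.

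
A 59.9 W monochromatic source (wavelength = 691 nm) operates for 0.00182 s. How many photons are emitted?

Total energy: E_total = P·t = 59.9 × 0.00182 = 0.1090 J.
Per-photon energy: E = 2.875e-19 J.
N = E_total / E_photon = 3.79e17.

3.79e17 photons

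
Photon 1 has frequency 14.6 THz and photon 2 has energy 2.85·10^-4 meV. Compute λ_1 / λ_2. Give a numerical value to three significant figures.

4.72·10^-6

λ_1 = 2.053·10^-5 m (from frequency = 14.6 THz, via λ = c/f).
λ_2 = 4.350 m (from energy = 2.85·10^-4 meV, via λ = hc/E).
Ratio = 2.053·10^-5 / 4.350 = 4.72·10^-6.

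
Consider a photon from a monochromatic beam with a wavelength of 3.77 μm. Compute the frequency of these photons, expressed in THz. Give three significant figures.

79.5 THz

Take c = 2.99792458 × 10^8 m/s.
In SI units: λ = 3.77 μm = 3.77 × 10^-6 m.
Apply f = c/λ: f = 7.952 × 10^13 Hz.
Converting to THz: f = 79.52 THz ≈ 79.5 THz.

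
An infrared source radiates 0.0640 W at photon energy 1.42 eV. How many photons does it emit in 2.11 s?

Total energy: E_total = P·t = 0.0640 × 2.11 = 0.1350 J.
Per-photon energy: E = 2.275 × 10^-19 J.
N = E_total / E_photon = 5.94 × 10^17.

5.94 × 10^17 photons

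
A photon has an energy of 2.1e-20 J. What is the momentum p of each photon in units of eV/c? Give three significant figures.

Take c = 2.99792458e8 m/s, 1 eV = 1.602176634e-19 J.
Apply p = E/c: p = 7.005e-29 kg·m/s.
Converting to eV/c: p = 0.1311 eV/c ≈ 0.131 eV/c.

0.131 eV/c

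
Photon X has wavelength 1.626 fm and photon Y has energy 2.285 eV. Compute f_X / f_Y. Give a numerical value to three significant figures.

f_X = 1.844e23 Hz (from wavelength = 1.626 fm, via f = c/λ).
f_Y = 5.525e14 Hz (from energy = 2.285 eV, via f = E/h).
Ratio = 1.844e23 / 5.525e14 = 3.34e8.

3.34e8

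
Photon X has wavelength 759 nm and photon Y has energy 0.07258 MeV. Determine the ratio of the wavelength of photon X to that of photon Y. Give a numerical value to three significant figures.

4.44·10^4

λ_X = 7.590·10^-7 m (from wavelength = 759 nm, via λ given directly).
λ_Y = 1.708·10^-11 m (from energy = 0.07258 MeV, via λ = hc/E).
Ratio = 7.590·10^-7 / 1.708·10^-11 = 4.44·10^4.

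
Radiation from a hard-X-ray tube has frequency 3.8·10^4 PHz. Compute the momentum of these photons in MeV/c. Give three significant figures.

Use h = 6.62607015·10^-34 J·s, c = 2.99792458·10^8 m/s, 1 eV = 1.602176634·10^-19 J.
In SI units: f = 3.8·10^4 PHz = 3.8·10^19 Hz.
Apply p = hf/c: p = 8.399·10^-23 kg·m/s.
Converting to MeV/c: p = 0.1572 MeV/c ≈ 0.157 MeV/c.

0.157 MeV/c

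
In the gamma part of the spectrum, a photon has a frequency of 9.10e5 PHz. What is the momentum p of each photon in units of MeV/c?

(h = 6.62607015e-34 J·s, c = 2.99792458e8 m/s, 1 eV = 1.602176634e-19 J.)
Convert to SI: f = 9.10e5 PHz = 9.10e20 Hz.
For a photon p = hf/c, so p = 2.011e-21 kg·m/s.
Converting to MeV/c: p = 3.763 MeV/c ≈ 3.76 MeV/c.

3.76 MeV/c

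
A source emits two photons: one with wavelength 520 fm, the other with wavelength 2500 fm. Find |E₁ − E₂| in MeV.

Using E = hc/λ: E₁ = 3.820e-13 J, E₂ = 7.946e-14 J.
|ΔE| = |3.820e-13 − 7.946e-14| = 3.03e-13 J = 1.89 MeV.

1.89 MeV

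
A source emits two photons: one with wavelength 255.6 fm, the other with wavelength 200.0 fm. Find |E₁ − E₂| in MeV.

1.35 MeV

Using E = hc/λ: E₁ = 7.7717 × 10^-13 J, E₂ = 9.9322 × 10^-13 J.
|ΔE| = |7.7717 × 10^-13 − 9.9322 × 10^-13| = 2.16 × 10^-13 J = 1.35 MeV.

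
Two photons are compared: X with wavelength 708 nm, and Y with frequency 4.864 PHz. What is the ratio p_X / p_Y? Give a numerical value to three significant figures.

p_X = 9.359e-28 kg·m/s (from wavelength = 708 nm, via p = h/λ).
p_Y = 1.075e-26 kg·m/s (from frequency = 4.864 PHz, via p = hf/c).
Ratio = 9.359e-28 / 1.075e-26 = 0.0871.

0.0871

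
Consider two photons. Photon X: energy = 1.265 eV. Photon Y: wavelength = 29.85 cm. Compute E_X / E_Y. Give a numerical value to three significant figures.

E_X = 2.027e-19 J (from energy = 1.265 eV, via E given directly).
E_Y = 6.655e-25 J (from wavelength = 29.85 cm, via E = hc/λ).
Ratio = 2.027e-19 / 6.655e-25 = 3.05e5.

3.05e5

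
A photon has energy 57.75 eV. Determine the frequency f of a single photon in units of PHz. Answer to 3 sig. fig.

14.0 PHz

First convert: E = 57.75 eV = 9.2526 × 10^-18 J.
Since f = E/h for a photon, f = 1.396 × 10^16 Hz.
Converting to PHz: f = 13.96 PHz ≈ 14.0 PHz.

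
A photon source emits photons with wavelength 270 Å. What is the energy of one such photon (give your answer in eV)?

45.9 eV

Take h = 6.62607015 × 10^-34 J·s, c = 2.99792458 × 10^8 m/s, 1 eV = 1.602176634 × 10^-19 J.
Convert to SI: λ = 270 Å = 2.70 × 10^-8 m.
For a photon E = hc/λ, so E = 7.357 × 10^-18 J.
Converting to eV: E = 45.92 eV ≈ 45.9 eV.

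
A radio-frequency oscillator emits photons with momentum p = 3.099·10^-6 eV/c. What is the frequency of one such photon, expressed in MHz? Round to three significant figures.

Convert to SI: p = 3.099·10^-6 eV/c = 1.6562·10^-33 kg·m/s.
For a photon f = pc/h, so f = 7.493·10^8 Hz.
Converting to MHz: f = 749.3 MHz ≈ 749 MHz.

749 MHz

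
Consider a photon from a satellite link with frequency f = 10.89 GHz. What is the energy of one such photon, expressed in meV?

Take h = 6.62607015 × 10^-34 J·s, 1 eV = 1.602176634 × 10^-19 J.
First convert: f = 10.89 GHz = 1.089 × 10^10 Hz.
Since E = hf for a photon, E = 7.216 × 10^-24 J.
Converting to meV: E = 0.04504 meV ≈ 0.0450 meV.

0.0450 meV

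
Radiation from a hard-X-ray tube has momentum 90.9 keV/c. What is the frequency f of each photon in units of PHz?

2.20e4 PHz

In SI units: p = 90.9 keV/c = 4.8580e-23 kg·m/s.
The photon relation is f = pc/h, giving f = 2.198e19 Hz.
Converting to PHz: f = 21980 PHz ≈ 2.20e4 PHz.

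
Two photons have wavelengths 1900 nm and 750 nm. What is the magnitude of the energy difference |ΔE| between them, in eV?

1.00 eV

Using E = hc/λ: E₁ = 1.045·10^-19 J, E₂ = 2.649·10^-19 J.
|ΔE| = |1.045·10^-19 − 2.649·10^-19| = 1.60·10^-19 J = 1.00 eV.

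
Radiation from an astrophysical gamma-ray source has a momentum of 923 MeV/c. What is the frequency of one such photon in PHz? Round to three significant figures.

2.23 × 10^8 PHz

Convert to SI: p = 923 MeV/c = 4.9328 × 10^-19 kg·m/s.
For a photon f = pc/h, so f = 2.232 × 10^23 Hz.
Converting to PHz: f = 2.232 × 10^8 PHz ≈ 2.23 × 10^8 PHz.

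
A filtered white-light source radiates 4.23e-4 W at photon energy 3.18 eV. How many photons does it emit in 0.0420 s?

Total energy: E_total = P·t = 4.23e-4 × 0.0420 = 1.777e-5 J.
Per-photon energy: E = 5.095e-19 J.
N = E_total / E_photon = 3.49e13.

3.49e13 photons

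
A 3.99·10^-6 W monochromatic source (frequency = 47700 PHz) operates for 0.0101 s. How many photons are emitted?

1.28·10^6 photons

Total energy: E_total = P·t = 3.99·10^-6 × 0.0101 = 4.030·10^-8 J.
Per-photon energy: E = 3.161·10^-14 J.
N = E_total / E_photon = 1.28·10^6.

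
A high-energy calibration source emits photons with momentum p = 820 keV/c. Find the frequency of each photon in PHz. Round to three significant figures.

1.98 × 10^5 PHz

Take h = 6.62607015 × 10^-34 J·s, c = 2.99792458 × 10^8 m/s, 1 eV = 1.602176634 × 10^-19 J.
Convert to SI: p = 820 keV/c = 4.3823 × 10^-22 kg·m/s.
The photon relation is f = pc/h, giving f = 1.983 × 10^20 Hz.
Converting to PHz: f = 198300 PHz ≈ 1.98 × 10^5 PHz.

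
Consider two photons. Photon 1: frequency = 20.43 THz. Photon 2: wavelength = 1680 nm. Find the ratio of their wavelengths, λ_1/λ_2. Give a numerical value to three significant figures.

λ_1 = 1.467 × 10^-5 m (from frequency = 20.43 THz, via λ = c/f).
λ_2 = 1.680 × 10^-6 m (from wavelength = 1680 nm, via λ given directly).
Ratio = 1.467 × 10^-5 / 1.680 × 10^-6 = 8.73.

8.73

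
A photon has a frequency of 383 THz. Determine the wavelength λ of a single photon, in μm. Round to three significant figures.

0.783 μm

First convert: f = 383 THz = 3.83e14 Hz.
The photon relation is λ = c/f, giving λ = 7.827e-7 m.
Converting to μm: λ = 0.7827 μm ≈ 0.783 μm.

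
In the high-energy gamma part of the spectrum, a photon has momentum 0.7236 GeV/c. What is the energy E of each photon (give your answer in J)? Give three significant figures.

(c = 2.99792458 × 10^8 m/s, 1 eV = 1.602176634 × 10^-19 J.)
In SI units: p = 0.7236 GeV/c = 3.8671 × 10^-19 kg·m/s.
For a photon E = pc, so E = 1.159 × 10^-10 J.
So E ≈ 1.16 × 10^-10 J.

1.16 × 10^-10 J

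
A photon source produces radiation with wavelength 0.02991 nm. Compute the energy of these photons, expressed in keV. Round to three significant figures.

41.5 keV

First convert: λ = 0.02991 nm = 2.991 × 10^-11 m.
Apply E = hc/λ: E = 6.641 × 10^-15 J.
Converting to keV: E = 41.45 keV ≈ 41.5 keV.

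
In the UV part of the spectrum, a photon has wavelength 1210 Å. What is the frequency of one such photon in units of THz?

2480 THz

Take c = 2.99792458 × 10^8 m/s.
In SI units: λ = 1210 Å = 1.210 × 10^-7 m.
Apply f = c/λ: f = 2.478 × 10^15 Hz.
Converting to THz: f = 2478 THz ≈ 2480 THz.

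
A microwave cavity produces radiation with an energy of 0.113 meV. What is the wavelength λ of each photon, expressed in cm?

1.10 cm

(h = 6.62607015·10^-34 J·s, c = 2.99792458·10^8 m/s, 1 eV = 1.602176634·10^-19 J.)
Convert to SI: E = 0.113 meV = 1.8105·10^-23 J.
For a photon λ = hc/E, so λ = 0.01097 m.
Converting to cm: λ = 1.097 cm ≈ 1.10 cm.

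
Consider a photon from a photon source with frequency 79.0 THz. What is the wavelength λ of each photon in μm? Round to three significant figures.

(c = 2.99792458·10^8 m/s.)
First convert: f = 79.0 THz = 7.90·10^13 Hz.
Since λ = c/f for a photon, λ = 3.795·10^-6 m.
Converting to μm: λ = 3.795 μm ≈ 3.79 μm.

3.79 μm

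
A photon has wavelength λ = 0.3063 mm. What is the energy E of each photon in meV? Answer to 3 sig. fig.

In SI units: λ = 0.3063 mm = 3.063e-4 m.
Since E = hc/λ for a photon, E = 6.485e-22 J.
Converting to meV: E = 4.048 meV ≈ 4.05 meV.

4.05 meV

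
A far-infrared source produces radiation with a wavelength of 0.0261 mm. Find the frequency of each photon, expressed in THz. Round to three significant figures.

In SI units: λ = 0.0261 mm = 2.61·10^-5 m.
The photon relation is f = c/λ, giving f = 1.149·10^13 Hz.
Converting to THz: f = 11.49 THz ≈ 11.5 THz.

11.5 THz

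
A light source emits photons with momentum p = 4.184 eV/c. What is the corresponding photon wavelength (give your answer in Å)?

2960 Å

Use h = 6.62607015e-34 J·s, c = 2.99792458e8 m/s, 1 eV = 1.602176634e-19 J.
Convert to SI: p = 4.184 eV/c = 2.2360e-27 kg·m/s.
Apply λ = h/p: λ = 2.963e-7 m.
Converting to Å: λ = 2963 Å ≈ 2960 Å.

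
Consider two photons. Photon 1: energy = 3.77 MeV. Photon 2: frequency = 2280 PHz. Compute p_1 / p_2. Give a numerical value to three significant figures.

p_1 = 2.015 × 10^-21 kg·m/s (from energy = 3.77 MeV, via p = E/c).
p_2 = 5.039 × 10^-24 kg·m/s (from frequency = 2280 PHz, via p = hf/c).
Ratio = 2.015 × 10^-21 / 5.039 × 10^-24 = 400.

400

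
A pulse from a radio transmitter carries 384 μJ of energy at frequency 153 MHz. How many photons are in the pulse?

Per-photon energy: E = 1.014e-25 J (from frequency = 153 MHz).
N = E_total / E_photon = 3.84e-4 J / 1.014e-25 J = 3.79e21.

3.79e21 photons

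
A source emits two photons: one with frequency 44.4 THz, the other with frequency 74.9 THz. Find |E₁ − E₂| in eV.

Using E = hf: E₁ = 2.942·10^-20 J, E₂ = 4.963·10^-20 J.
|ΔE| = |2.942·10^-20 − 4.963·10^-20| = 2.02·10^-20 J = 0.126 eV.

0.126 eV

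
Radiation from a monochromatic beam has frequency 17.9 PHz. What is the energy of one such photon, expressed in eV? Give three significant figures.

Convert to SI: f = 17.9 PHz = 1.79e16 Hz.
Apply E = hf: E = 1.186e-17 J.
Converting to eV: E = 74.03 eV ≈ 74.0 eV.

74.0 eV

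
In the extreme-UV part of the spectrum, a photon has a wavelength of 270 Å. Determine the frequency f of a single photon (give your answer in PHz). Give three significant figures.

First convert: λ = 270 Å = 2.7 × 10^-8 m.
The photon relation is f = c/λ, giving f = 1.110 × 10^16 Hz.
Converting to PHz: f = 11.10 PHz ≈ 11.1 PHz.

11.1 PHz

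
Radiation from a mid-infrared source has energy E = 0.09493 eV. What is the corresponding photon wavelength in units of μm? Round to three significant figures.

Use h = 6.62607015·10^-34 J·s, c = 2.99792458·10^8 m/s, 1 eV = 1.602176634·10^-19 J.
First convert: E = 0.09493 eV = 1.5209·10^-20 J.
Since λ = hc/E for a photon, λ = 1.306·10^-5 m.
Converting to μm: λ = 13.06 μm ≈ 13.1 μm.

13.1 μm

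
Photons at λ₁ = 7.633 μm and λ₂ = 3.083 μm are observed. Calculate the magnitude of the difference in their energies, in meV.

Using E = hc/λ: E₁ = 2.6024 × 10^-20 J, E₂ = 6.4432 × 10^-20 J.
|ΔE| = |2.6024 × 10^-20 − 6.4432 × 10^-20| = 3.84 × 10^-20 J = 240 meV.

240 meV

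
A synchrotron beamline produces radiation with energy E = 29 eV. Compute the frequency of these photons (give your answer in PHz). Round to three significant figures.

7.01 PHz

First convert: E = 29 eV = 4.6463e-18 J.
For a photon f = E/h, so f = 7.012e15 Hz.
Converting to PHz: f = 7.012 PHz ≈ 7.01 PHz.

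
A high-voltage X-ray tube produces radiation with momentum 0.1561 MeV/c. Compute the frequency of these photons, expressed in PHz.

Take h = 6.62607015 × 10^-34 J·s, c = 2.99792458 × 10^8 m/s, 1 eV = 1.602176634 × 10^-19 J.
In SI units: p = 0.1561 MeV/c = 8.3424 × 10^-23 kg·m/s.
Since f = pc/h for a photon, f = 3.774 × 10^19 Hz.
Converting to PHz: f = 37740 PHz ≈ 3.77 × 10^4 PHz.

3.77 × 10^4 PHz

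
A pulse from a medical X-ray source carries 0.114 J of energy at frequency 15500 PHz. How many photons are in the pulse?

1.11 × 10^13 photons

Per-photon energy: E = 1.027 × 10^-14 J (from frequency = 15500 PHz).
N = E_total / E_photon = 0.114 J / 1.027 × 10^-14 J = 1.11 × 10^13.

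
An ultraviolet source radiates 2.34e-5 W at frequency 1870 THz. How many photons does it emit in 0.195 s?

Total energy: E_total = P·t = 2.34e-5 × 0.195 = 4.563e-6 J.
Per-photon energy: E = 1.239e-18 J.
N = E_total / E_photon = 3.68e12.

3.68e12 photons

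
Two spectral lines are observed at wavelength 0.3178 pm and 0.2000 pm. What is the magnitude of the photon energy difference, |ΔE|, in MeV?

Using E = hc/λ: E₁ = 6.2506e-13 J, E₂ = 9.9322e-13 J.
|ΔE| = |6.2506e-13 − 9.9322e-13| = 3.68e-13 J = 2.30 MeV.

2.30 MeV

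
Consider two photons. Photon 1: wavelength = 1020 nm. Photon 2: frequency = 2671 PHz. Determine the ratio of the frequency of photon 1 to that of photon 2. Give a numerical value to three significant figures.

1.10·10^-4

f_1 = 2.939·10^14 Hz (from wavelength = 1020 nm, via f = c/λ).
f_2 = 2.671·10^18 Hz (from frequency = 2671 PHz, via f given directly).
Ratio = 2.939·10^14 / 2.671·10^18 = 1.10·10^-4.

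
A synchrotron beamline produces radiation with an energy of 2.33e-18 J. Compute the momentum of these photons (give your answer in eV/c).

14.5 eV/c

For a photon p = E/c, so p = 7.772e-27 kg·m/s.
Converting to eV/c: p = 14.54 eV/c ≈ 14.5 eV/c.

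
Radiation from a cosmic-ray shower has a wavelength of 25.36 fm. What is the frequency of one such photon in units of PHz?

Take c = 2.99792458·10^8 m/s.
In SI units: λ = 25.36 fm = 2.536·10^-14 m.
For a photon f = c/λ, so f = 1.182·10^22 Hz.
Converting to PHz: f = 1.182·10^7 PHz ≈ 1.18·10^7 PHz.

1.18·10^7 PHz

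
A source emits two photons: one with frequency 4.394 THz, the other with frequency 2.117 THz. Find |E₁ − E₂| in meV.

9.42 meV

Using E = hf: E₁ = 2.9115e-21 J, E₂ = 1.4027e-21 J.
|ΔE| = |2.9115e-21 − 1.4027e-21| = 1.51e-21 J = 9.42 meV.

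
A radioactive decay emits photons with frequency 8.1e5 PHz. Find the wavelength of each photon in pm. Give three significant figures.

0.370 pm

Take c = 2.99792458e8 m/s.
Convert to SI: f = 8.1e5 PHz = 8.1e20 Hz.
Since λ = c/f for a photon, λ = 3.701e-13 m.
Converting to pm: λ = 0.3701 pm ≈ 0.370 pm.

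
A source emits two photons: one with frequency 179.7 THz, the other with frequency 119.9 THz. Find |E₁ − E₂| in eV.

0.247 eV

Using E = hf: E₁ = 1.1907e-19 J, E₂ = 7.9447e-20 J.
|ΔE| = |1.1907e-19 − 7.9447e-20| = 3.96e-20 J = 0.247 eV.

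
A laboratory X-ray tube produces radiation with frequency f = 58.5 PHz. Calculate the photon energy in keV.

First convert: f = 58.5 PHz = 5.85 × 10^16 Hz.
Apply E = hf: E = 3.876 × 10^-17 J.
Converting to keV: E = 0.2419 keV ≈ 0.242 keV.

0.242 keV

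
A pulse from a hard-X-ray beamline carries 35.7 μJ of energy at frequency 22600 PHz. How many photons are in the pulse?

Per-photon energy: E = 1.497e-14 J (from frequency = 22600 PHz).
N = E_total / E_photon = 3.57e-5 J / 1.497e-14 J = 2.38e9.

2.38e9 photons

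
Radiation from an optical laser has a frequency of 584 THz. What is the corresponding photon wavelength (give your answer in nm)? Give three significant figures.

Convert to SI: f = 584 THz = 5.84e14 Hz.
Since λ = c/f for a photon, λ = 5.133e-7 m.
Converting to nm: λ = 513.3 nm ≈ 513 nm.

513 nm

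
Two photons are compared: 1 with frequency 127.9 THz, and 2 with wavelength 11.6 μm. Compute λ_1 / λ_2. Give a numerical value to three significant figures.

λ_1 = 2.344 × 10^-6 m (from frequency = 127.9 THz, via λ = c/f).
λ_2 = 1.160 × 10^-5 m (from wavelength = 11.6 μm, via λ given directly).
Ratio = 2.344 × 10^-6 / 1.160 × 10^-5 = 0.202.

0.202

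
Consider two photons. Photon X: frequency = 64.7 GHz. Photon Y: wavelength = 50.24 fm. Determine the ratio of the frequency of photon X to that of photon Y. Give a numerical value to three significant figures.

1.08 × 10^-11

f_X = 6.470 × 10^10 Hz (from frequency = 64.7 GHz, via f given directly).
f_Y = 5.967 × 10^21 Hz (from wavelength = 50.24 fm, via f = c/λ).
Ratio = 6.470 × 10^10 / 5.967 × 10^21 = 1.08 × 10^-11.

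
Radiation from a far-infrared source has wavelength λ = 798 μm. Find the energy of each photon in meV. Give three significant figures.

1.55 meV

Use h = 6.62607015e-34 J·s, c = 2.99792458e8 m/s, 1 eV = 1.602176634e-19 J.
In SI units: λ = 798 μm = 7.98e-4 m.
Apply E = hc/λ: E = 2.489e-22 J.
Converting to meV: E = 1.554 meV ≈ 1.55 meV.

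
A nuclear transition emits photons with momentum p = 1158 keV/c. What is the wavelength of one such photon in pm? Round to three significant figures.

Convert to SI: p = 1158 keV/c = 6.1887·10^-22 kg·m/s.
Apply λ = h/p: λ = 1.071·10^-12 m.
Converting to pm: λ = 1.071 pm ≈ 1.07 pm.

1.07 pm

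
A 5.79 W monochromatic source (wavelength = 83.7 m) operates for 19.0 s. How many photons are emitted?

Total energy: E_total = P·t = 5.79 × 19.0 = 110.0 J.
Per-photon energy: E = 2.373e-27 J.
N = E_total / E_photon = 4.64e28.

4.64e28 photons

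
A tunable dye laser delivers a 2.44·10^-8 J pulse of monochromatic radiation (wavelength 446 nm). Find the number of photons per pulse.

5.48·10^10 photons

Per-photon energy: E = 4.454·10^-19 J (from wavelength = 446 nm).
N = E_total / E_photon = 2.44·10^-8 J / 4.454·10^-19 J = 5.48·10^10.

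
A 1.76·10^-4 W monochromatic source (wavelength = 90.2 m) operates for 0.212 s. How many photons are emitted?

1.69·10^22 photons

Total energy: E_total = P·t = 1.76·10^-4 × 0.212 = 3.731·10^-5 J.
Per-photon energy: E = 2.202·10^-27 J.
N = E_total / E_photon = 1.69·10^22.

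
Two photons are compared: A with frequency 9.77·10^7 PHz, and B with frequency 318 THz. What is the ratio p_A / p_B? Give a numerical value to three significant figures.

3.07·10^8

p_A = 2.159·10^-19 kg·m/s (from frequency = 9.77·10^7 PHz, via p = hf/c).
p_B = 7.028·10^-28 kg·m/s (from frequency = 318 THz, via p = hf/c).
Ratio = 2.159·10^-19 / 7.028·10^-28 = 3.07·10^8.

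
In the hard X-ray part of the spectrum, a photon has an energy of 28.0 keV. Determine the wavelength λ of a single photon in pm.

Use h = 6.62607015e-34 J·s, c = 2.99792458e8 m/s, 1 eV = 1.602176634e-19 J.
First convert: E = 28.0 keV = 4.4861e-15 J.
The photon relation is λ = hc/E, giving λ = 4.428e-11 m.
Converting to pm: λ = 44.28 pm ≈ 44.3 pm.

44.3 pm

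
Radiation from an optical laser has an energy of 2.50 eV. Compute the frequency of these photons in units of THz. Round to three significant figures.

(h = 6.62607015e-34 J·s, 1 eV = 1.602176634e-19 J.)
In SI units: E = 2.50 eV = 4.0054e-19 J.
Apply f = E/h: f = 6.045e14 Hz.
Converting to THz: f = 604.5 THz ≈ 604 THz.

604 THz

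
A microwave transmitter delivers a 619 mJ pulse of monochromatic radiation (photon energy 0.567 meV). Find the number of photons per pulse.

Per-photon energy: E = 9.084e-23 J (from energy = 0.567 meV).
N = E_total / E_photon = 0.619 J / 9.084e-23 J = 6.81e21.

6.81e21 photons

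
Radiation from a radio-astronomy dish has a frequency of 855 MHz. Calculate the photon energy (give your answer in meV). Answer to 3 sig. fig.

3.54e-3 meV

Take h = 6.62607015e-34 J·s, 1 eV = 1.602176634e-19 J.
Convert to SI: f = 855 MHz = 8.55e8 Hz.
The photon relation is E = hf, giving E = 5.665e-25 J.
Converting to meV: E = 0.003536 meV ≈ 3.54e-3 meV.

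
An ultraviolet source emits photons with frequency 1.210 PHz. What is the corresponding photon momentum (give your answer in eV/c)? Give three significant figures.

5.00 eV/c

Use h = 6.62607015e-34 J·s, c = 2.99792458e8 m/s, 1 eV = 1.602176634e-19 J.
Convert to SI: f = 1.210 PHz = 1.210e15 Hz.
For a photon p = hf/c, so p = 2.674e-27 kg·m/s.
Converting to eV/c: p = 5.004 eV/c ≈ 5.00 eV/c.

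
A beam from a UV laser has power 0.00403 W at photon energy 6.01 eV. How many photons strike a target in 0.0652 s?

2.73·10^14 photons

Total energy: E_total = P·t = 0.00403 × 0.0652 = 2.628·10^-4 J.
Per-photon energy: E = 9.629·10^-19 J.
N = E_total / E_photon = 2.73·10^14.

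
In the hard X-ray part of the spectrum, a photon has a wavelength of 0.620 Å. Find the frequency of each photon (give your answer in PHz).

4840 PHz

Use c = 2.99792458 × 10^8 m/s.
First convert: λ = 0.620 Å = 6.20 × 10^-11 m.
Apply f = c/λ: f = 4.835 × 10^18 Hz.
Converting to PHz: f = 4835 PHz ≈ 4840 PHz.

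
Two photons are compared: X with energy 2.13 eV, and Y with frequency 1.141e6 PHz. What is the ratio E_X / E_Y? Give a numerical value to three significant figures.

E_X = 3.413e-19 J (from energy = 2.13 eV, via E given directly).
E_Y = 7.560e-13 J (from frequency = 1.141e6 PHz, via E = hf).
Ratio = 3.413e-19 / 7.560e-13 = 4.51e-7.

4.51e-7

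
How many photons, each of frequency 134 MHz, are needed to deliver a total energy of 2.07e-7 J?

2.33e18 photons

Per-photon energy: E = 8.879e-26 J (from frequency = 134 MHz).
N = E_total / E_photon = 2.07e-7 J / 8.879e-26 J = 2.33e18.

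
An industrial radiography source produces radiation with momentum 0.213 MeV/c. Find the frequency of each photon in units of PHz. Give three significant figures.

In SI units: p = 0.213 MeV/c = 1.1383e-22 kg·m/s.
For a photon f = pc/h, so f = 5.150e19 Hz.
Converting to PHz: f = 51500 PHz ≈ 5.15e4 PHz.

5.15e4 PHz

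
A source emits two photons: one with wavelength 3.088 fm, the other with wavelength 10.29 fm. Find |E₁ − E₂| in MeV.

281 MeV

Using E = hc/λ: E₁ = 6.4328e-11 J, E₂ = 1.9305e-11 J.
|ΔE| = |6.4328e-11 − 1.9305e-11| = 4.50e-11 J = 281 MeV.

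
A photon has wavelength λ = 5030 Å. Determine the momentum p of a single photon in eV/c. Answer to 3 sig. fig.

Convert to SI: λ = 5030 Å = 5.03 × 10^-7 m.
For a photon p = h/λ, so p = 1.317 × 10^-27 kg·m/s.
Converting to eV/c: p = 2.465 eV/c ≈ 2.46 eV/c.

2.46 eV/c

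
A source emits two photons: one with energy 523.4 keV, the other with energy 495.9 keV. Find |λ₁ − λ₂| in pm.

Using λ = hc/E: λ₁ = 2.3688 × 10^-12 m, λ₂ = 2.5002 × 10^-12 m.
|Δλ| = |2.3688 × 10^-12 − 2.5002 × 10^-12| = 1.31 × 10^-13 m = 0.131 pm.

0.131 pm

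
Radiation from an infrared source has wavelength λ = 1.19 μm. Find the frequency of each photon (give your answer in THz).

In SI units: λ = 1.19 μm = 1.19e-6 m.
Since f = c/λ for a photon, f = 2.519e14 Hz.
Converting to THz: f = 251.9 THz ≈ 252 THz.

252 THz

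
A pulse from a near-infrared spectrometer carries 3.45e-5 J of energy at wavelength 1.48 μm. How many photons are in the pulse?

2.57e14 photons

Per-photon energy: E = 1.342e-19 J (from wavelength = 1.48 μm).
N = E_total / E_photon = 3.45e-5 J / 1.342e-19 J = 2.57e14.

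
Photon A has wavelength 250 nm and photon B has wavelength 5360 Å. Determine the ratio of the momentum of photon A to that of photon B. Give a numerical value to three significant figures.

p_A = 2.650·10^-27 kg·m/s (from wavelength = 250 nm, via p = h/λ).
p_B = 1.236·10^-27 kg·m/s (from wavelength = 5360 Å, via p = h/λ).
Ratio = 2.650·10^-27 / 1.236·10^-27 = 2.14.

2.14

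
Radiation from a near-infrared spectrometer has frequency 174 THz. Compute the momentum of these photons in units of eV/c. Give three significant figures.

Convert to SI: f = 174 THz = 1.74·10^14 Hz.
Apply p = hf/c: p = 3.846·10^-28 kg·m/s.
Converting to eV/c: p = 0.7196 eV/c ≈ 0.720 eV/c.

0.720 eV/c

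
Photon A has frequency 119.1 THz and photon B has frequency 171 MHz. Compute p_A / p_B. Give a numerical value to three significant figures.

p_A = 2.632 × 10^-28 kg·m/s (from frequency = 119.1 THz, via p = hf/c).
p_B = 3.779 × 10^-34 kg·m/s (from frequency = 171 MHz, via p = hf/c).
Ratio = 2.632 × 10^-28 / 3.779 × 10^-34 = 6.96 × 10^5.

6.96 × 10^5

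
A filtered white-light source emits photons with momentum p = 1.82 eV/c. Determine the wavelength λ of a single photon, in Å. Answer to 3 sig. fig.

6810 Å

Use h = 6.62607015 × 10^-34 J·s, c = 2.99792458 × 10^8 m/s, 1 eV = 1.602176634 × 10^-19 J.
First convert: p = 1.82 eV/c = 9.7266 × 10^-28 kg·m/s.
Since λ = h/p for a photon, λ = 6.812 × 10^-7 m.
Converting to Å: λ = 6812 Å ≈ 6810 Å.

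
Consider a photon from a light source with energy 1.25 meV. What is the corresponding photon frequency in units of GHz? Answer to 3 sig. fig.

Use h = 6.62607015·10^-34 J·s, 1 eV = 1.602176634·10^-19 J.
First convert: E = 1.25 meV = 2.0027·10^-22 J.
For a photon f = E/h, so f = 3.022·10^11 Hz.
Converting to GHz: f = 302.2 GHz ≈ 302 GHz.

302 GHz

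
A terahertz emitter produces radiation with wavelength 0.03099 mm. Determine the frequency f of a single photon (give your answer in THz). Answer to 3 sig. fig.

(c = 2.99792458 × 10^8 m/s.)
In SI units: λ = 0.03099 mm = 3.099 × 10^-5 m.
Apply f = c/λ: f = 9.674 × 10^12 Hz.
Converting to THz: f = 9.674 THz ≈ 9.67 THz.

9.67 THz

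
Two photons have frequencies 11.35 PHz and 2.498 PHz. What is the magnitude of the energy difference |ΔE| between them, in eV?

36.6 eV

Using E = hf: E₁ = 7.5206 × 10^-18 J, E₂ = 1.6552 × 10^-18 J.
|ΔE| = |7.5206 × 10^-18 − 1.6552 × 10^-18| = 5.87 × 10^-18 J = 36.6 eV.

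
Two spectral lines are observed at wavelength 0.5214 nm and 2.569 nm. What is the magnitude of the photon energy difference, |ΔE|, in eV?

Using E = hc/λ: E₁ = 3.8098e-16 J, E₂ = 7.7324e-17 J.
|ΔE| = |3.8098e-16 − 7.7324e-17| = 3.04e-16 J = 1900 eV.

1900 eV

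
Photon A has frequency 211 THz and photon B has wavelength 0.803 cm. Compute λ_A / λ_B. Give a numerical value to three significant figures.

1.77e-4

λ_A = 1.421e-6 m (from frequency = 211 THz, via λ = c/f).
λ_B = 0.008030 m (from wavelength = 0.803 cm, via λ given directly).
Ratio = 1.421e-6 / 0.008030 = 1.77e-4.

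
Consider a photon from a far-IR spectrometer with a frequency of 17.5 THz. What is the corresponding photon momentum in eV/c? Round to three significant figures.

First convert: f = 17.5 THz = 1.75 × 10^13 Hz.
The photon relation is p = hf/c, giving p = 3.868 × 10^-29 kg·m/s.
Converting to eV/c: p = 0.07237 eV/c ≈ 0.0724 eV/c.

0.0724 eV/c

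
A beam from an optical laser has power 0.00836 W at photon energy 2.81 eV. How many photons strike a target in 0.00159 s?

Total energy: E_total = P·t = 0.00836 × 0.00159 = 1.329e-5 J.
Per-photon energy: E = 4.502e-19 J.
N = E_total / E_photon = 2.95e13.

2.95e13 photons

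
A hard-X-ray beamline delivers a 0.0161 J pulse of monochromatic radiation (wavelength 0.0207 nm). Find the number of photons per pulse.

1.68 × 10^12 photons

Per-photon energy: E = 9.596 × 10^-15 J (from wavelength = 0.0207 nm).
N = E_total / E_photon = 0.0161 J / 9.596 × 10^-15 J = 1.68 × 10^12.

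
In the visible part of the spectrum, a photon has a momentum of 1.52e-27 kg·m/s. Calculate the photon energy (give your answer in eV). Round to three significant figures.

Use c = 2.99792458e8 m/s, 1 eV = 1.602176634e-19 J.
The photon relation is E = pc, giving E = 4.557e-19 J.
Converting to eV: E = 2.844 eV ≈ 2.84 eV.

2.84 eV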